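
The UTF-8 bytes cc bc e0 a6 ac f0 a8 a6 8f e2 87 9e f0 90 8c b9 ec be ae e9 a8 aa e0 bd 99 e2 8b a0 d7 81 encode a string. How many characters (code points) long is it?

10

Byte at offset 0: 0xCC = 11001100 → 2-byte char (#1). Advance 2.
Byte at offset 2: 0xE0 = 11100000 → 3-byte char (#2). Advance 3.
Byte at offset 5: 0xF0 = 11110000 → 4-byte char (#3). Advance 4.
Byte at offset 9: 0xE2 = 11100010 → 3-byte char (#4). Advance 3.
Byte at offset 12: 0xF0 = 11110000 → 4-byte char (#5). Advance 4.
Byte at offset 16: 0xEC = 11101100 → 3-byte char (#6). Advance 3.
Byte at offset 19: 0xE9 = 11101001 → 3-byte char (#7). Advance 3.
Byte at offset 22: 0xE0 = 11100000 → 3-byte char (#8). Advance 3.
Byte at offset 25: 0xE2 = 11100010 → 3-byte char (#9). Advance 3.
Byte at offset 28: 0xD7 = 11010111 → 2-byte char (#10). Advance 2.
Reached end at offset 30 after 10 code points.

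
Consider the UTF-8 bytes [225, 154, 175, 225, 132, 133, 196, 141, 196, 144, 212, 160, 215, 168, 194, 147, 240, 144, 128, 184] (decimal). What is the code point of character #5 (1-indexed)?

U+0520

Offset 0: leading byte 0xE1 = 11100001 → 3-byte char #1 = E1 9A AF.
Offset 3: leading byte 0xE1 = 11100001 → 3-byte char #2 = E1 84 85.
Offset 6: leading byte 0xC4 = 11000100 → 2-byte char #3 = C4 8D.
Offset 8: leading byte 0xC4 = 11000100 → 2-byte char #4 = C4 90.
Offset 10: leading byte 0xD4 = 11010100 → 2-byte char #5 = D4 A0.
Leading byte 0xD4 = 11010100 matches 110xxxxx → 2-byte sequence.
Byte 1: 0xD4 = 11010100, payload 10100 (5 bits).
Byte 2: 0xA0 = 10100000 (10xxxxxx ✓), payload 100000.
Concatenate: 10100100000 = 0x520 (11 bits → U+0520).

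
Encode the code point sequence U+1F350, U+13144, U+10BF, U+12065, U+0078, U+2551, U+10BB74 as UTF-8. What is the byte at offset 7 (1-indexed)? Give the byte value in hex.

1-indexed offset 7 is 0-indexed offset 6.
U+1F350 → 4-byte form F0 9F 8D 90 at offsets 0–3.
U+13144 → 4-byte form F0 93 85 84 at offsets 4–7.
Offset 6 falls in char 2's range; it's byte 3 of F0 93 85 84 = 0x85.

0x85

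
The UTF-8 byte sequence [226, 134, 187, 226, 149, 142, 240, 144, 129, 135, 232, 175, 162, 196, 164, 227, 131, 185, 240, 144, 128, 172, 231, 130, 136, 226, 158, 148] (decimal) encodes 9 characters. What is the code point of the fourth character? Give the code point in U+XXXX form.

U+8BE2

Offset 0: leading byte 0xE2 = 11100010 → 3-byte char #1 = E2 86 BB.
Offset 3: leading byte 0xE2 = 11100010 → 3-byte char #2 = E2 95 8E.
Offset 6: leading byte 0xF0 = 11110000 → 4-byte char #3 = F0 90 81 87.
Offset 10: leading byte 0xE8 = 11101000 → 3-byte char #4 = E8 AF A2.
Leading byte 0xE8 = 11101000 matches 1110xxxx → 3-byte sequence.
Byte 1: 0xE8 = 11101000, payload 1000 (4 bits).
Byte 2: 0xAF = 10101111 (10xxxxxx ✓), payload 101111.
Byte 3: 0xA2 = 10100010 (10xxxxxx ✓), payload 100010.
Concatenate: 1000101111100010 = 0x8BE2 (16 bits → U+8BE2).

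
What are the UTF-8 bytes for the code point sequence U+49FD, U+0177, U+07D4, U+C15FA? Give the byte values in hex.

E4 A7 BD C5 B7 DF 94 F3 81 97 BA

U+49FD: 3-byte form → E4 A7 BD.
U+0177: 2-byte form → C5 B7.
U+07D4: 2-byte form → DF 94.
U+C15FA: 4-byte form → F3 81 97 BA.
Concatenated (11 bytes): E4 A7 BD C5 B7 DF 94 F3 81 97 BA.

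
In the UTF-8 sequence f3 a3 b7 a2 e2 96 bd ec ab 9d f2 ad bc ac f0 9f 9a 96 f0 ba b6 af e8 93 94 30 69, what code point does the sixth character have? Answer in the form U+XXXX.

U+3ADAF

Offset 0: leading byte 0xF3 = 11110011 → 4-byte char #1 = F3 A3 B7 A2.
Offset 4: leading byte 0xE2 = 11100010 → 3-byte char #2 = E2 96 BD.
Offset 7: leading byte 0xEC = 11101100 → 3-byte char #3 = EC AB 9D.
Offset 10: leading byte 0xF2 = 11110010 → 4-byte char #4 = F2 AD BC AC.
Offset 14: leading byte 0xF0 = 11110000 → 4-byte char #5 = F0 9F 9A 96.
Offset 18: leading byte 0xF0 = 11110000 → 4-byte char #6 = F0 BA B6 AF.
Leading byte 0xF0 = 11110000 matches 11110xxx → 4-byte sequence.
Byte 1: 0xF0 = 11110000, payload 000 (3 bits).
Byte 2: 0xBA = 10111010 (10xxxxxx ✓), payload 111010.
Byte 3: 0xB6 = 10110110 (10xxxxxx ✓), payload 110110.
Byte 4: 0xAF = 10101111 (10xxxxxx ✓), payload 101111.
Concatenate: 000111010110110101111 = 0x3ADAF (21 bits → U+3ADAF).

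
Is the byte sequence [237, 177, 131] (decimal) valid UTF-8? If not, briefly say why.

invalid (encodes a surrogate (U+D800–U+DFFF))

Structurally a 3-byte sequence; payload = 0xDC43.
But 0xDC43 is in U+D800–U+DFFF, the surrogate range. Surrogates are not Unicode scalar values and are forbidden in UTF-8.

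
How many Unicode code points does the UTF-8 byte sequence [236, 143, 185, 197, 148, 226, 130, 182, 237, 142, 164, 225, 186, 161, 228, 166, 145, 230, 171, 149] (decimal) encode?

7

Byte at offset 0: 0xEC = 11101100 → 3-byte char (#1). Advance 3.
Byte at offset 3: 0xC5 = 11000101 → 2-byte char (#2). Advance 2.
Byte at offset 5: 0xE2 = 11100010 → 3-byte char (#3). Advance 3.
Byte at offset 8: 0xED = 11101101 → 3-byte char (#4). Advance 3.
Byte at offset 11: 0xE1 = 11100001 → 3-byte char (#5). Advance 3.
Byte at offset 14: 0xE4 = 11100100 → 3-byte char (#6). Advance 3.
Byte at offset 17: 0xE6 = 11100110 → 3-byte char (#7). Advance 3.
Reached end at offset 20 after 7 code points.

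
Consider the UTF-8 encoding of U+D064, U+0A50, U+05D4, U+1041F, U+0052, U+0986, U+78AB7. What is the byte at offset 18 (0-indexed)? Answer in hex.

0xAA

U+D064 → 3-byte form ED 81 A4 at offsets 0–2.
U+0A50 → 3-byte form E0 A9 90 at offsets 3–5.
U+05D4 → 2-byte form D7 94 at offsets 6–7.
U+1041F → 4-byte form F0 90 90 9F at offsets 8–11.
U+0052 → 1-byte form 52 at offsets 12–12.
U+0986 → 3-byte form E0 A6 86 at offsets 13–15.
U+78AB7 → 4-byte form F1 B8 AA B7 at offsets 16–19.
Offset 18 falls in char 7's range; it's byte 3 of F1 B8 AA B7 = 0xAA.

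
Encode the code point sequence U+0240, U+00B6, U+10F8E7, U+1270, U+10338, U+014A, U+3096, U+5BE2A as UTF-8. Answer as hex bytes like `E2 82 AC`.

U+0240: 2-byte form → C9 80.
U+00B6: 2-byte form → C2 B6.
U+10F8E7: 4-byte form → F4 8F A3 A7.
U+1270: 3-byte form → E1 89 B0.
U+10338: 4-byte form → F0 90 8C B8.
U+014A: 2-byte form → C5 8A.
U+3096: 3-byte form → E3 82 96.
U+5BE2A: 4-byte form → F1 9B B8 AA.
Concatenated (24 bytes): C9 80 C2 B6 F4 8F A3 A7 E1 89 B0 F0 90 8C B8 C5 8A E3 82 96 F1 9B B8 AA.

C9 80 C2 B6 F4 8F A3 A7 E1 89 B0 F0 90 8C B8 C5 8A E3 82 96 F1 9B B8 AA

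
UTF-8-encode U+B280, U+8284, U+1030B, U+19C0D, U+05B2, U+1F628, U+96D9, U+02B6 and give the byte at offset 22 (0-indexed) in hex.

0x99

U+B280 → 3-byte form EB 8A 80 at offsets 0–2.
U+8284 → 3-byte form E8 8A 84 at offsets 3–5.
U+1030B → 4-byte form F0 90 8C 8B at offsets 6–9.
U+19C0D → 4-byte form F0 99 B0 8D at offsets 10–13.
U+05B2 → 2-byte form D6 B2 at offsets 14–15.
U+1F628 → 4-byte form F0 9F 98 A8 at offsets 16–19.
U+96D9 → 3-byte form E9 9B 99 at offsets 20–22.
Offset 22 falls in char 7's range; it's byte 3 of E9 9B 99 = 0x99.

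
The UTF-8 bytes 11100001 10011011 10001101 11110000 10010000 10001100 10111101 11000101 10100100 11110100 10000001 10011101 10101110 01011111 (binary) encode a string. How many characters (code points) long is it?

5

Byte at offset 0: 0xE1 = 11100001 → 3-byte char (#1). Advance 3.
Byte at offset 3: 0xF0 = 11110000 → 4-byte char (#2). Advance 4.
Byte at offset 7: 0xC5 = 11000101 → 2-byte char (#3). Advance 2.
Byte at offset 9: 0xF4 = 11110100 → 4-byte char (#4). Advance 4.
Byte at offset 13: 0x5F = 01011111 → 1-byte char (#5). Advance 1.
Reached end at offset 14 after 5 code points.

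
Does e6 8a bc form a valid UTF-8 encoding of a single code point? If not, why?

valid

Leading byte 0xE6 = 11100110 → 3-byte form.
Continuation bytes 0x8A=10001010, 0xBC=10111100 all match 10xxxxxx.
Decoded value 0x62BC is ≥ 0x800 (shortest form) and not a surrogate.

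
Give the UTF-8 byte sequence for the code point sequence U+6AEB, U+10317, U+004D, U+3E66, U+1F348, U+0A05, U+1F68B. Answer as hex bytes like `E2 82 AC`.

E6 AB AB F0 90 8C 97 4D E3 B9 A6 F0 9F 8D 88 E0 A8 85 F0 9F 9A 8B

U+6AEB: 3-byte form → E6 AB AB.
U+10317: 4-byte form → F0 90 8C 97.
U+004D: 1-byte form → 4D.
U+3E66: 3-byte form → E3 B9 A6.
U+1F348: 4-byte form → F0 9F 8D 88.
U+0A05: 3-byte form → E0 A8 85.
U+1F68B: 4-byte form → F0 9F 9A 8B.
Concatenated (22 bytes): E6 AB AB F0 90 8C 97 4D E3 B9 A6 F0 9F 8D 88 E0 A8 85 F0 9F 9A 8B.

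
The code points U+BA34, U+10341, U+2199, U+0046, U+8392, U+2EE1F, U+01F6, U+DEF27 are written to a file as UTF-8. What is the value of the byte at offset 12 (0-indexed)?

U+BA34 → 3-byte form EB A8 B4 at offsets 0–2.
U+10341 → 4-byte form F0 90 8D 81 at offsets 3–6.
U+2199 → 3-byte form E2 86 99 at offsets 7–9.
U+0046 → 1-byte form 46 at offsets 10–10.
U+8392 → 3-byte form E8 8E 92 at offsets 11–13.
Offset 12 falls in char 5's range; it's byte 2 of E8 8E 92 = 0x8E.

0x8E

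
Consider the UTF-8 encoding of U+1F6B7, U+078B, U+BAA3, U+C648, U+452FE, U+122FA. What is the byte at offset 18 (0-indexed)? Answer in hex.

U+1F6B7 → 4-byte form F0 9F 9A B7 at offsets 0–3.
U+078B → 2-byte form DE 8B at offsets 4–5.
U+BAA3 → 3-byte form EB AA A3 at offsets 6–8.
U+C648 → 3-byte form EC 99 88 at offsets 9–11.
U+452FE → 4-byte form F1 85 8B BE at offsets 12–15.
U+122FA → 4-byte form F0 92 8B BA at offsets 16–19.
Offset 18 falls in char 6's range; it's byte 3 of F0 92 8B BA = 0x8B.

0x8B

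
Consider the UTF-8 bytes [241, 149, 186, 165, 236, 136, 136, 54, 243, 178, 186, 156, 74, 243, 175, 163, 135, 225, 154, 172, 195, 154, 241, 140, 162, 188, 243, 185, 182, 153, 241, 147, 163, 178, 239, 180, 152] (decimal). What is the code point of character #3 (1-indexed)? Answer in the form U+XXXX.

U+0036

Offset 0: leading byte 0xF1 = 11110001 → 4-byte char #1 = F1 95 BA A5.
Offset 4: leading byte 0xEC = 11101100 → 3-byte char #2 = EC 88 88.
Offset 7: leading byte 0x36 = 00110110 → 1-byte char #3 = 36.
Leading byte 0x36 = 00110110 matches 0xxxxxxx → 1-byte sequence.
Byte 1: 0x36 = 00110110, payload 0110110 (7 bits).
Concatenate: 0110110 = 0x36 (7 bits → U+0036).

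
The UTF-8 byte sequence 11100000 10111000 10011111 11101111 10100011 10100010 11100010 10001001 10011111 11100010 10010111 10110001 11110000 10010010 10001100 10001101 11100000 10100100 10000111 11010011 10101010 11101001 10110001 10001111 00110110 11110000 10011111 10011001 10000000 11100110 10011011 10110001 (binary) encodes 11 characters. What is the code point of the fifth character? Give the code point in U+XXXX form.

U+1230D

Offset 0: leading byte 0xE0 = 11100000 → 3-byte char #1 = E0 B8 9F.
Offset 3: leading byte 0xEF = 11101111 → 3-byte char #2 = EF A3 A2.
Offset 6: leading byte 0xE2 = 11100010 → 3-byte char #3 = E2 89 9F.
Offset 9: leading byte 0xE2 = 11100010 → 3-byte char #4 = E2 97 B1.
Offset 12: leading byte 0xF0 = 11110000 → 4-byte char #5 = F0 92 8C 8D.
Leading byte 0xF0 = 11110000 matches 11110xxx → 4-byte sequence.
Byte 1: 0xF0 = 11110000, payload 000 (3 bits).
Byte 2: 0x92 = 10010010 (10xxxxxx ✓), payload 010010.
Byte 3: 0x8C = 10001100 (10xxxxxx ✓), payload 001100.
Byte 4: 0x8D = 10001101 (10xxxxxx ✓), payload 001101.
Concatenate: 000010010001100001101 = 0x1230D (21 bits → U+1230D).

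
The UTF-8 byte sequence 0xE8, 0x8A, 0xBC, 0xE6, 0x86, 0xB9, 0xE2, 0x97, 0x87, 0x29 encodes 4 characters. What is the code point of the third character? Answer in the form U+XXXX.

Offset 0: leading byte 0xE8 = 11101000 → 3-byte char #1 = E8 8A BC.
Offset 3: leading byte 0xE6 = 11100110 → 3-byte char #2 = E6 86 B9.
Offset 6: leading byte 0xE2 = 11100010 → 3-byte char #3 = E2 97 87.
Leading byte 0xE2 = 11100010 matches 1110xxxx → 3-byte sequence.
Byte 1: 0xE2 = 11100010, payload 0010 (4 bits).
Byte 2: 0x97 = 10010111 (10xxxxxx ✓), payload 010111.
Byte 3: 0x87 = 10000111 (10xxxxxx ✓), payload 000111.
Concatenate: 0010010111000111 = 0x25C7 (16 bits → U+25C7).

U+25C7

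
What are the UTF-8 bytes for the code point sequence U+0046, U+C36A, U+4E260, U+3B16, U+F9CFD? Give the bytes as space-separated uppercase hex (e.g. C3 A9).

46 EC 8D AA F1 8E 89 A0 E3 AC 96 F3 B9 B3 BD

U+0046: 1-byte form → 46.
U+C36A: 3-byte form → EC 8D AA.
U+4E260: 4-byte form → F1 8E 89 A0.
U+3B16: 3-byte form → E3 AC 96.
U+F9CFD: 4-byte form → F3 B9 B3 BD.
Concatenated (15 bytes): 46 EC 8D AA F1 8E 89 A0 E3 AC 96 F3 B9 B3 BD.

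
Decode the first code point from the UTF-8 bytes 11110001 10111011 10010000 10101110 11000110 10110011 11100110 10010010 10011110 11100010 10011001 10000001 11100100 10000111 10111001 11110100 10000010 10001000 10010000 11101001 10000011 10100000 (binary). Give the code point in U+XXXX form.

Offset 0: leading byte 0xF1 = 11110001 → 4-byte char #1 = F1 BB 90 AE.
Leading byte 0xF1 = 11110001 matches 11110xxx → 4-byte sequence.
Byte 1: 0xF1 = 11110001, payload 001 (3 bits).
Byte 2: 0xBB = 10111011 (10xxxxxx ✓), payload 111011.
Byte 3: 0x90 = 10010000 (10xxxxxx ✓), payload 010000.
Byte 4: 0xAE = 10101110 (10xxxxxx ✓), payload 101110.
Concatenate: 001111011010000101110 = 0x7B42E (21 bits → U+7B42E).

U+7B42E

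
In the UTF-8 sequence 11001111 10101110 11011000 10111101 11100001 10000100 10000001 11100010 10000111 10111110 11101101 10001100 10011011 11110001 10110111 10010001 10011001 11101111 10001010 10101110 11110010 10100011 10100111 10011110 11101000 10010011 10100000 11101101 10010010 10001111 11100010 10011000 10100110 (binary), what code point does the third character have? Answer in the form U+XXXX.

Offset 0: leading byte 0xCF = 11001111 → 2-byte char #1 = CF AE.
Offset 2: leading byte 0xD8 = 11011000 → 2-byte char #2 = D8 BD.
Offset 4: leading byte 0xE1 = 11100001 → 3-byte char #3 = E1 84 81.
Leading byte 0xE1 = 11100001 matches 1110xxxx → 3-byte sequence.
Byte 1: 0xE1 = 11100001, payload 0001 (4 bits).
Byte 2: 0x84 = 10000100 (10xxxxxx ✓), payload 000100.
Byte 3: 0x81 = 10000001 (10xxxxxx ✓), payload 000001.
Concatenate: 0001000100000001 = 0x1101 (16 bits → U+1101).

U+1101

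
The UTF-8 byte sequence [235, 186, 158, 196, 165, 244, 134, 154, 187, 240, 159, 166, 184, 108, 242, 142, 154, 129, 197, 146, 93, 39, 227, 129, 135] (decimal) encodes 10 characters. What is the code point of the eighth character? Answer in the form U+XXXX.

Offset 0: leading byte 0xEB = 11101011 → 3-byte char #1 = EB BA 9E.
Offset 3: leading byte 0xC4 = 11000100 → 2-byte char #2 = C4 A5.
Offset 5: leading byte 0xF4 = 11110100 → 4-byte char #3 = F4 86 9A BB.
Offset 9: leading byte 0xF0 = 11110000 → 4-byte char #4 = F0 9F A6 B8.
Offset 13: leading byte 0x6C = 01101100 → 1-byte char #5 = 6C.
Offset 14: leading byte 0xF2 = 11110010 → 4-byte char #6 = F2 8E 9A 81.
Offset 18: leading byte 0xC5 = 11000101 → 2-byte char #7 = C5 92.
Offset 20: leading byte 0x5D = 01011101 → 1-byte char #8 = 5D.
Leading byte 0x5D = 01011101 matches 0xxxxxxx → 1-byte sequence.
Byte 1: 0x5D = 01011101, payload 1011101 (7 bits).
Concatenate: 1011101 = 0x5D (7 bits → U+005D).

U+005D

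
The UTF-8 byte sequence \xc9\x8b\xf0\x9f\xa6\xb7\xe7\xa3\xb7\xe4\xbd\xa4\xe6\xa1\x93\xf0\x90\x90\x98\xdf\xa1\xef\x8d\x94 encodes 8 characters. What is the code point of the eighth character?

Offset 0: leading byte 0xC9 = 11001001 → 2-byte char #1 = C9 8B.
Offset 2: leading byte 0xF0 = 11110000 → 4-byte char #2 = F0 9F A6 B7.
Offset 6: leading byte 0xE7 = 11100111 → 3-byte char #3 = E7 A3 B7.
Offset 9: leading byte 0xE4 = 11100100 → 3-byte char #4 = E4 BD A4.
Offset 12: leading byte 0xE6 = 11100110 → 3-byte char #5 = E6 A1 93.
Offset 15: leading byte 0xF0 = 11110000 → 4-byte char #6 = F0 90 90 98.
Offset 19: leading byte 0xDF = 11011111 → 2-byte char #7 = DF A1.
Offset 21: leading byte 0xEF = 11101111 → 3-byte char #8 = EF 8D 94.
Leading byte 0xEF = 11101111 matches 1110xxxx → 3-byte sequence.
Byte 1: 0xEF = 11101111, payload 1111 (4 bits).
Byte 2: 0x8D = 10001101 (10xxxxxx ✓), payload 001101.
Byte 3: 0x94 = 10010100 (10xxxxxx ✓), payload 010100.
Concatenate: 1111001101010100 = 0xF354 (16 bits → U+F354).

U+F354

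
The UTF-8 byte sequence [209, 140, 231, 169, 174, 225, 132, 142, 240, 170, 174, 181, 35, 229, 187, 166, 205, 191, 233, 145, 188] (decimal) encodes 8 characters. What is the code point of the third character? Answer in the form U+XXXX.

U+110E

Offset 0: leading byte 0xD1 = 11010001 → 2-byte char #1 = D1 8C.
Offset 2: leading byte 0xE7 = 11100111 → 3-byte char #2 = E7 A9 AE.
Offset 5: leading byte 0xE1 = 11100001 → 3-byte char #3 = E1 84 8E.
Leading byte 0xE1 = 11100001 matches 1110xxxx → 3-byte sequence.
Byte 1: 0xE1 = 11100001, payload 0001 (4 bits).
Byte 2: 0x84 = 10000100 (10xxxxxx ✓), payload 000100.
Byte 3: 0x8E = 10001110 (10xxxxxx ✓), payload 001110.
Concatenate: 0001000100001110 = 0x110E (16 bits → U+110E).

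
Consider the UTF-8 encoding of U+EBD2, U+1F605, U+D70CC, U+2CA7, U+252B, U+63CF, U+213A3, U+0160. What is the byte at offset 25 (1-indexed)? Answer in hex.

1-indexed offset 25 is 0-indexed offset 24.
U+EBD2 → 3-byte form EE AF 92 at offsets 0–2.
U+1F605 → 4-byte form F0 9F 98 85 at offsets 3–6.
U+D70CC → 4-byte form F3 97 83 8C at offsets 7–10.
U+2CA7 → 3-byte form E2 B2 A7 at offsets 11–13.
U+252B → 3-byte form E2 94 AB at offsets 14–16.
U+63CF → 3-byte form E6 8F 8F at offsets 17–19.
U+213A3 → 4-byte form F0 A1 8E A3 at offsets 20–23.
U+0160 → 2-byte form C5 A0 at offsets 24–25.
Offset 24 falls in char 8's range; it's byte 1 of C5 A0 = 0xC5.

0xC5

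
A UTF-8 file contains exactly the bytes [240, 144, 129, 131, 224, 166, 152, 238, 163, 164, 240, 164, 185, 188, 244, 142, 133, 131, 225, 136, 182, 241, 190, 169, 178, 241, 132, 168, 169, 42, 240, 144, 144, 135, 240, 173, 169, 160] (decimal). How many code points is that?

Byte at offset 0: 0xF0 = 11110000 → 4-byte char (#1). Advance 4.
Byte at offset 4: 0xE0 = 11100000 → 3-byte char (#2). Advance 3.
Byte at offset 7: 0xEE = 11101110 → 3-byte char (#3). Advance 3.
Byte at offset 10: 0xF0 = 11110000 → 4-byte char (#4). Advance 4.
Byte at offset 14: 0xF4 = 11110100 → 4-byte char (#5). Advance 4.
Byte at offset 18: 0xE1 = 11100001 → 3-byte char (#6). Advance 3.
Byte at offset 21: 0xF1 = 11110001 → 4-byte char (#7). Advance 4.
Byte at offset 25: 0xF1 = 11110001 → 4-byte char (#8). Advance 4.
Byte at offset 29: 0x2A = 00101010 → 1-byte char (#9). Advance 1.
Byte at offset 30: 0xF0 = 11110000 → 4-byte char (#10). Advance 4.
Byte at offset 34: 0xF0 = 11110000 → 4-byte char (#11). Advance 4.
Reached end at offset 38 after 11 code points.

11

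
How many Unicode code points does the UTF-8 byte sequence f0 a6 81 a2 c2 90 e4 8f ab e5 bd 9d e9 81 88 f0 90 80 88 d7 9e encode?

7

Byte at offset 0: 0xF0 = 11110000 → 4-byte char (#1). Advance 4.
Byte at offset 4: 0xC2 = 11000010 → 2-byte char (#2). Advance 2.
Byte at offset 6: 0xE4 = 11100100 → 3-byte char (#3). Advance 3.
Byte at offset 9: 0xE5 = 11100101 → 3-byte char (#4). Advance 3.
Byte at offset 12: 0xE9 = 11101001 → 3-byte char (#5). Advance 3.
Byte at offset 15: 0xF0 = 11110000 → 4-byte char (#6). Advance 4.
Byte at offset 19: 0xD7 = 11010111 → 2-byte char (#7). Advance 2.
Reached end at offset 21 after 7 code points.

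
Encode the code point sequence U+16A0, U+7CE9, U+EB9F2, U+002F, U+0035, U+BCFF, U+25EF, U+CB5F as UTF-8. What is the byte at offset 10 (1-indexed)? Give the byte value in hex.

1-indexed offset 10 is 0-indexed offset 9.
U+16A0 → 3-byte form E1 9A A0 at offsets 0–2.
U+7CE9 → 3-byte form E7 B3 A9 at offsets 3–5.
U+EB9F2 → 4-byte form F3 AB A7 B2 at offsets 6–9.
Offset 9 falls in char 3's range; it's byte 4 of F3 AB A7 B2 = 0xB2.

0xB2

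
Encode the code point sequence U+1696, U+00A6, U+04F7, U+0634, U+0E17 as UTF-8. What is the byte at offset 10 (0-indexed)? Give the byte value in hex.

U+1696 → 3-byte form E1 9A 96 at offsets 0–2.
U+00A6 → 2-byte form C2 A6 at offsets 3–4.
U+04F7 → 2-byte form D3 B7 at offsets 5–6.
U+0634 → 2-byte form D8 B4 at offsets 7–8.
U+0E17 → 3-byte form E0 B8 97 at offsets 9–11.
Offset 10 falls in char 5's range; it's byte 2 of E0 B8 97 = 0xB8.

0xB8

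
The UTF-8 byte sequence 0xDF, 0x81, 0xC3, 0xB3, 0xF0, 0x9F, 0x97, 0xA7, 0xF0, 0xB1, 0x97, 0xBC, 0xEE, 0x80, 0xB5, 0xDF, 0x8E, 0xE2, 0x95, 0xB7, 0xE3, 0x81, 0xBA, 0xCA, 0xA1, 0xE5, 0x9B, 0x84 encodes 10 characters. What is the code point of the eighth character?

Offset 0: leading byte 0xDF = 11011111 → 2-byte char #1 = DF 81.
Offset 2: leading byte 0xC3 = 11000011 → 2-byte char #2 = C3 B3.
Offset 4: leading byte 0xF0 = 11110000 → 4-byte char #3 = F0 9F 97 A7.
Offset 8: leading byte 0xF0 = 11110000 → 4-byte char #4 = F0 B1 97 BC.
Offset 12: leading byte 0xEE = 11101110 → 3-byte char #5 = EE 80 B5.
Offset 15: leading byte 0xDF = 11011111 → 2-byte char #6 = DF 8E.
Offset 17: leading byte 0xE2 = 11100010 → 3-byte char #7 = E2 95 B7.
Offset 20: leading byte 0xE3 = 11100011 → 3-byte char #8 = E3 81 BA.
Leading byte 0xE3 = 11100011 matches 1110xxxx → 3-byte sequence.
Byte 1: 0xE3 = 11100011, payload 0011 (4 bits).
Byte 2: 0x81 = 10000001 (10xxxxxx ✓), payload 000001.
Byte 3: 0xBA = 10111010 (10xxxxxx ✓), payload 111010.
Concatenate: 0011000001111010 = 0x307A (16 bits → U+307A).

U+307A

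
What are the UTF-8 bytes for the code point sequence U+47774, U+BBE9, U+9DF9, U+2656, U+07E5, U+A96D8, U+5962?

F1 87 9D B4 EB AF A9 E9 B7 B9 E2 99 96 DF A5 F2 A9 9B 98 E5 A5 A2

U+47774: 4-byte form → F1 87 9D B4.
U+BBE9: 3-byte form → EB AF A9.
U+9DF9: 3-byte form → E9 B7 B9.
U+2656: 3-byte form → E2 99 96.
U+07E5: 2-byte form → DF A5.
U+A96D8: 4-byte form → F2 A9 9B 98.
U+5962: 3-byte form → E5 A5 A2.
Concatenated (22 bytes): F1 87 9D B4 EB AF A9 E9 B7 B9 E2 99 96 DF A5 F2 A9 9B 98 E5 A5 A2.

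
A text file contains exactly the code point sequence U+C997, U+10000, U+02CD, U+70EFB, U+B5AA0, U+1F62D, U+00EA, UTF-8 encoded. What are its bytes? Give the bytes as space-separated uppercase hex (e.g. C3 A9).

EC A6 97 F0 90 80 80 CB 8D F1 B0 BB BB F2 B5 AA A0 F0 9F 98 AD C3 AA

U+C997: 3-byte form → EC A6 97.
U+10000: 4-byte form → F0 90 80 80.
U+02CD: 2-byte form → CB 8D.
U+70EFB: 4-byte form → F1 B0 BB BB.
U+B5AA0: 4-byte form → F2 B5 AA A0.
U+1F62D: 4-byte form → F0 9F 98 AD.
U+00EA: 2-byte form → C3 AA.
Concatenated (23 bytes): EC A6 97 F0 90 80 80 CB 8D F1 B0 BB BB F2 B5 AA A0 F0 9F 98 AD C3 AA.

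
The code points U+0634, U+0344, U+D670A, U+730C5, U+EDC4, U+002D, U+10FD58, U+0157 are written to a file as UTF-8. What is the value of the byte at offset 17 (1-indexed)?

1-indexed offset 17 is 0-indexed offset 16.
U+0634 → 2-byte form D8 B4 at offsets 0–1.
U+0344 → 2-byte form CD 84 at offsets 2–3.
U+D670A → 4-byte form F3 96 9C 8A at offsets 4–7.
U+730C5 → 4-byte form F1 B3 83 85 at offsets 8–11.
U+EDC4 → 3-byte form EE B7 84 at offsets 12–14.
U+002D → 1-byte form 2D at offsets 15–15.
U+10FD58 → 4-byte form F4 8F B5 98 at offsets 16–19.
Offset 16 falls in char 7's range; it's byte 1 of F4 8F B5 98 = 0xF4.

0xF4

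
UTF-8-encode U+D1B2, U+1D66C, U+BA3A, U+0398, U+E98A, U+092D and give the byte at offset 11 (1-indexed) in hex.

0xCE

1-indexed offset 11 is 0-indexed offset 10.
U+D1B2 → 3-byte form ED 86 B2 at offsets 0–2.
U+1D66C → 4-byte form F0 9D 99 AC at offsets 3–6.
U+BA3A → 3-byte form EB A8 BA at offsets 7–9.
U+0398 → 2-byte form CE 98 at offsets 10–11.
Offset 10 falls in char 4's range; it's byte 1 of CE 98 = 0xCE.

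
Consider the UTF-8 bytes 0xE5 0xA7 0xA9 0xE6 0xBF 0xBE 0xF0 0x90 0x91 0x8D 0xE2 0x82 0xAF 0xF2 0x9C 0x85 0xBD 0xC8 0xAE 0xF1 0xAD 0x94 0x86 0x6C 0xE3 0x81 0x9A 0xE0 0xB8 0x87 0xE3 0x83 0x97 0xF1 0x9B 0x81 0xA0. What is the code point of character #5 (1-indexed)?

U+9C17D

Offset 0: leading byte 0xE5 = 11100101 → 3-byte char #1 = E5 A7 A9.
Offset 3: leading byte 0xE6 = 11100110 → 3-byte char #2 = E6 BF BE.
Offset 6: leading byte 0xF0 = 11110000 → 4-byte char #3 = F0 90 91 8D.
Offset 10: leading byte 0xE2 = 11100010 → 3-byte char #4 = E2 82 AF.
Offset 13: leading byte 0xF2 = 11110010 → 4-byte char #5 = F2 9C 85 BD.
Leading byte 0xF2 = 11110010 matches 11110xxx → 4-byte sequence.
Byte 1: 0xF2 = 11110010, payload 010 (3 bits).
Byte 2: 0x9C = 10011100 (10xxxxxx ✓), payload 011100.
Byte 3: 0x85 = 10000101 (10xxxxxx ✓), payload 000101.
Byte 4: 0xBD = 10111101 (10xxxxxx ✓), payload 111101.
Concatenate: 010011100000101111101 = 0x9C17D (21 bits → U+9C17D).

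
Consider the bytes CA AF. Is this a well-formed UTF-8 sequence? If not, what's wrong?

valid

Leading byte 0xCA = 11001010 → 2-byte form.
Continuation bytes 0xAF=10101111 all match 10xxxxxx.
Decoded value 0x2AF is ≥ 0x80 (shortest form) and not a surrogate.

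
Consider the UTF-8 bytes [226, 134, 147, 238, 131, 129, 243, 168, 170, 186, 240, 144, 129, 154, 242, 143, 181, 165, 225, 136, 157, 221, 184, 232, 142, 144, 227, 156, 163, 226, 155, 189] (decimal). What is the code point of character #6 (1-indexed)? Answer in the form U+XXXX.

U+121D

Offset 0: leading byte 0xE2 = 11100010 → 3-byte char #1 = E2 86 93.
Offset 3: leading byte 0xEE = 11101110 → 3-byte char #2 = EE 83 81.
Offset 6: leading byte 0xF3 = 11110011 → 4-byte char #3 = F3 A8 AA BA.
Offset 10: leading byte 0xF0 = 11110000 → 4-byte char #4 = F0 90 81 9A.
Offset 14: leading byte 0xF2 = 11110010 → 4-byte char #5 = F2 8F B5 A5.
Offset 18: leading byte 0xE1 = 11100001 → 3-byte char #6 = E1 88 9D.
Leading byte 0xE1 = 11100001 matches 1110xxxx → 3-byte sequence.
Byte 1: 0xE1 = 11100001, payload 0001 (4 bits).
Byte 2: 0x88 = 10001000 (10xxxxxx ✓), payload 001000.
Byte 3: 0x9D = 10011101 (10xxxxxx ✓), payload 011101.
Concatenate: 0001001000011101 = 0x121D (16 bits → U+121D).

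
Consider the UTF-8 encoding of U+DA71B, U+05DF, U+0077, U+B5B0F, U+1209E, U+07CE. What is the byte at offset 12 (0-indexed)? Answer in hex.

0x92

U+DA71B → 4-byte form F3 9A 9C 9B at offsets 0–3.
U+05DF → 2-byte form D7 9F at offsets 4–5.
U+0077 → 1-byte form 77 at offsets 6–6.
U+B5B0F → 4-byte form F2 B5 AC 8F at offsets 7–10.
U+1209E → 4-byte form F0 92 82 9E at offsets 11–14.
Offset 12 falls in char 5's range; it's byte 2 of F0 92 82 9E = 0x92.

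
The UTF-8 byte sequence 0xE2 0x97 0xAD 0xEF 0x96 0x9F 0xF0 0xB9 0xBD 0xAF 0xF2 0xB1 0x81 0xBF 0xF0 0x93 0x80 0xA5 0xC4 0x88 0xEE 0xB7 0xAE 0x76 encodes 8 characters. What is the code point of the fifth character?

U+13025

Offset 0: leading byte 0xE2 = 11100010 → 3-byte char #1 = E2 97 AD.
Offset 3: leading byte 0xEF = 11101111 → 3-byte char #2 = EF 96 9F.
Offset 6: leading byte 0xF0 = 11110000 → 4-byte char #3 = F0 B9 BD AF.
Offset 10: leading byte 0xF2 = 11110010 → 4-byte char #4 = F2 B1 81 BF.
Offset 14: leading byte 0xF0 = 11110000 → 4-byte char #5 = F0 93 80 A5.
Leading byte 0xF0 = 11110000 matches 11110xxx → 4-byte sequence.
Byte 1: 0xF0 = 11110000, payload 000 (3 bits).
Byte 2: 0x93 = 10010011 (10xxxxxx ✓), payload 010011.
Byte 3: 0x80 = 10000000 (10xxxxxx ✓), payload 000000.
Byte 4: 0xA5 = 10100101 (10xxxxxx ✓), payload 100101.
Concatenate: 000010011000000100101 = 0x13025 (21 bits → U+13025).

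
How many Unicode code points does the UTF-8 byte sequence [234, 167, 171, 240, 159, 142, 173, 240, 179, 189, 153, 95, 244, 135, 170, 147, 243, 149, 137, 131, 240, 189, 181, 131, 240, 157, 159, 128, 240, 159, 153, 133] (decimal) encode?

Byte at offset 0: 0xEA = 11101010 → 3-byte char (#1). Advance 3.
Byte at offset 3: 0xF0 = 11110000 → 4-byte char (#2). Advance 4.
Byte at offset 7: 0xF0 = 11110000 → 4-byte char (#3). Advance 4.
Byte at offset 11: 0x5F = 01011111 → 1-byte char (#4). Advance 1.
Byte at offset 12: 0xF4 = 11110100 → 4-byte char (#5). Advance 4.
Byte at offset 16: 0xF3 = 11110011 → 4-byte char (#6). Advance 4.
Byte at offset 20: 0xF0 = 11110000 → 4-byte char (#7). Advance 4.
Byte at offset 24: 0xF0 = 11110000 → 4-byte char (#8). Advance 4.
Byte at offset 28: 0xF0 = 11110000 → 4-byte char (#9). Advance 4.
Reached end at offset 32 after 9 code points.

9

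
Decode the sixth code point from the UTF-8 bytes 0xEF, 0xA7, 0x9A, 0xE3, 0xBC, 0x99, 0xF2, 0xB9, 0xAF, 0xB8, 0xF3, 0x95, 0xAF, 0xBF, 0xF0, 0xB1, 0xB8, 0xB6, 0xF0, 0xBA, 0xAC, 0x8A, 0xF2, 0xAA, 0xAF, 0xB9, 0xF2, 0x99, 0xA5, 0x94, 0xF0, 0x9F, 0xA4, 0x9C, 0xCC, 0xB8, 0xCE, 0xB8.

Offset 0: leading byte 0xEF = 11101111 → 3-byte char #1 = EF A7 9A.
Offset 3: leading byte 0xE3 = 11100011 → 3-byte char #2 = E3 BC 99.
Offset 6: leading byte 0xF2 = 11110010 → 4-byte char #3 = F2 B9 AF B8.
Offset 10: leading byte 0xF3 = 11110011 → 4-byte char #4 = F3 95 AF BF.
Offset 14: leading byte 0xF0 = 11110000 → 4-byte char #5 = F0 B1 B8 B6.
Offset 18: leading byte 0xF0 = 11110000 → 4-byte char #6 = F0 BA AC 8A.
Leading byte 0xF0 = 11110000 matches 11110xxx → 4-byte sequence.
Byte 1: 0xF0 = 11110000, payload 000 (3 bits).
Byte 2: 0xBA = 10111010 (10xxxxxx ✓), payload 111010.
Byte 3: 0xAC = 10101100 (10xxxxxx ✓), payload 101100.
Byte 4: 0x8A = 10001010 (10xxxxxx ✓), payload 001010.
Concatenate: 000111010101100001010 = 0x3AB0A (21 bits → U+3AB0A).

U+3AB0A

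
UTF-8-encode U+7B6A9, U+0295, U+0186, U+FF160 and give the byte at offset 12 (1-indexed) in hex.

1-indexed offset 12 is 0-indexed offset 11.
U+7B6A9 → 4-byte form F1 BB 9A A9 at offsets 0–3.
U+0295 → 2-byte form CA 95 at offsets 4–5.
U+0186 → 2-byte form C6 86 at offsets 6–7.
U+FF160 → 4-byte form F3 BF 85 A0 at offsets 8–11.
Offset 11 falls in char 4's range; it's byte 4 of F3 BF 85 A0 = 0xA0.

0xA0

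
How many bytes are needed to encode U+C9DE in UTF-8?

U+C9DE = 0xC9DE. UTF-8 uses 1 byte below 0x80, 2 below 0x800, 3 below 0x10000, 4 up to 0x10FFFF. 0xC9DE is in U+0800–U+FFFF → 3 bytes.

3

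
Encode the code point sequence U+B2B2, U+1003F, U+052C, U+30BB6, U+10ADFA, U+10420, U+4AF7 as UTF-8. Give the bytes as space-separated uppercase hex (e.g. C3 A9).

EB 8A B2 F0 90 80 BF D4 AC F0 B0 AE B6 F4 8A B7 BA F0 90 90 A0 E4 AB B7

U+B2B2: 3-byte form → EB 8A B2.
U+1003F: 4-byte form → F0 90 80 BF.
U+052C: 2-byte form → D4 AC.
U+30BB6: 4-byte form → F0 B0 AE B6.
U+10ADFA: 4-byte form → F4 8A B7 BA.
U+10420: 4-byte form → F0 90 90 A0.
U+4AF7: 3-byte form → E4 AB B7.
Concatenated (24 bytes): EB 8A B2 F0 90 80 BF D4 AC F0 B0 AE B6 F4 8A B7 BA F0 90 90 A0 E4 AB B7.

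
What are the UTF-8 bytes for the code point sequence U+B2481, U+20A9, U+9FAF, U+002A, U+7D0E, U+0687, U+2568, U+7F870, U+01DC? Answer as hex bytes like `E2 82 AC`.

U+B2481: 4-byte form → F2 B2 92 81.
U+20A9: 3-byte form → E2 82 A9.
U+9FAF: 3-byte form → E9 BE AF.
U+002A: 1-byte form → 2A.
U+7D0E: 3-byte form → E7 B4 8E.
U+0687: 2-byte form → DA 87.
U+2568: 3-byte form → E2 95 A8.
U+7F870: 4-byte form → F1 BF A1 B0.
U+01DC: 2-byte form → C7 9C.
Concatenated (25 bytes): F2 B2 92 81 E2 82 A9 E9 BE AF 2A E7 B4 8E DA 87 E2 95 A8 F1 BF A1 B0 C7 9C.

F2 B2 92 81 E2 82 A9 E9 BE AF 2A E7 B4 8E DA 87 E2 95 A8 F1 BF A1 B0 C7 9C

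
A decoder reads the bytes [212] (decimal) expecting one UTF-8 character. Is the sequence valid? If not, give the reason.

Leading byte 0xD4 = 11010100 → 2-byte form, but only 1 byte is present.

invalid (sequence truncated)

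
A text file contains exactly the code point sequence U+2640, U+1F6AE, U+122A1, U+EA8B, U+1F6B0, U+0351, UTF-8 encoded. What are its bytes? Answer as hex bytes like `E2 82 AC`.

U+2640: 3-byte form → E2 99 80.
U+1F6AE: 4-byte form → F0 9F 9A AE.
U+122A1: 4-byte form → F0 92 8A A1.
U+EA8B: 3-byte form → EE AA 8B.
U+1F6B0: 4-byte form → F0 9F 9A B0.
U+0351: 2-byte form → CD 91.
Concatenated (20 bytes): E2 99 80 F0 9F 9A AE F0 92 8A A1 EE AA 8B F0 9F 9A B0 CD 91.

E2 99 80 F0 9F 9A AE F0 92 8A A1 EE AA 8B F0 9F 9A B0 CD 91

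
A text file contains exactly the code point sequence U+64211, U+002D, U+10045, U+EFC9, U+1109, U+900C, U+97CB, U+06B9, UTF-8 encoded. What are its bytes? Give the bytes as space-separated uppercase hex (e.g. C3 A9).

U+64211: 4-byte form → F1 A4 88 91.
U+002D: 1-byte form → 2D.
U+10045: 4-byte form → F0 90 81 85.
U+EFC9: 3-byte form → EE BF 89.
U+1109: 3-byte form → E1 84 89.
U+900C: 3-byte form → E9 80 8C.
U+97CB: 3-byte form → E9 9F 8B.
U+06B9: 2-byte form → DA B9.
Concatenated (23 bytes): F1 A4 88 91 2D F0 90 81 85 EE BF 89 E1 84 89 E9 80 8C E9 9F 8B DA B9.

F1 A4 88 91 2D F0 90 81 85 EE BF 89 E1 84 89 E9 80 8C E9 9F 8B DA B9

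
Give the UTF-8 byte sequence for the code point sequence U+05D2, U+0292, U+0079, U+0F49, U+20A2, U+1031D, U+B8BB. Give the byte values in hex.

U+05D2: 2-byte form → D7 92.
U+0292: 2-byte form → CA 92.
U+0079: 1-byte form → 79.
U+0F49: 3-byte form → E0 BD 89.
U+20A2: 3-byte form → E2 82 A2.
U+1031D: 4-byte form → F0 90 8C 9D.
U+B8BB: 3-byte form → EB A2 BB.
Concatenated (18 bytes): D7 92 CA 92 79 E0 BD 89 E2 82 A2 F0 90 8C 9D EB A2 BB.

D7 92 CA 92 79 E0 BD 89 E2 82 A2 F0 90 8C 9D EB A2 BB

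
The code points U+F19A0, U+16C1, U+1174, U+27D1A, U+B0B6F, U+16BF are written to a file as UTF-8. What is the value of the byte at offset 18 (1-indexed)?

1-indexed offset 18 is 0-indexed offset 17.
U+F19A0 → 4-byte form F3 B1 A6 A0 at offsets 0–3.
U+16C1 → 3-byte form E1 9B 81 at offsets 4–6.
U+1174 → 3-byte form E1 85 B4 at offsets 7–9.
U+27D1A → 4-byte form F0 A7 B4 9A at offsets 10–13.
U+B0B6F → 4-byte form F2 B0 AD AF at offsets 14–17.
Offset 17 falls in char 5's range; it's byte 4 of F2 B0 AD AF = 0xAF.

0xAF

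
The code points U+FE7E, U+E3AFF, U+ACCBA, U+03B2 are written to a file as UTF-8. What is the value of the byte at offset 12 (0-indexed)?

U+FE7E → 3-byte form EF B9 BE at offsets 0–2.
U+E3AFF → 4-byte form F3 A3 AB BF at offsets 3–6.
U+ACCBA → 4-byte form F2 AC B2 BA at offsets 7–10.
U+03B2 → 2-byte form CE B2 at offsets 11–12.
Offset 12 falls in char 4's range; it's byte 2 of CE B2 = 0xB2.

0xB2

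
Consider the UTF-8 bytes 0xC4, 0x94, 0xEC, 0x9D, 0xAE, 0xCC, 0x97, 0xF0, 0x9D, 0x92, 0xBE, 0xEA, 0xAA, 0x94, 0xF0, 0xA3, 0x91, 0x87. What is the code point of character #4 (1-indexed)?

Offset 0: leading byte 0xC4 = 11000100 → 2-byte char #1 = C4 94.
Offset 2: leading byte 0xEC = 11101100 → 3-byte char #2 = EC 9D AE.
Offset 5: leading byte 0xCC = 11001100 → 2-byte char #3 = CC 97.
Offset 7: leading byte 0xF0 = 11110000 → 4-byte char #4 = F0 9D 92 BE.
Leading byte 0xF0 = 11110000 matches 11110xxx → 4-byte sequence.
Byte 1: 0xF0 = 11110000, payload 000 (3 bits).
Byte 2: 0x9D = 10011101 (10xxxxxx ✓), payload 011101.
Byte 3: 0x92 = 10010010 (10xxxxxx ✓), payload 010010.
Byte 4: 0xBE = 10111110 (10xxxxxx ✓), payload 111110.
Concatenate: 000011101010010111110 = 0x1D4BE (21 bits → U+1D4BE).

U+1D4BE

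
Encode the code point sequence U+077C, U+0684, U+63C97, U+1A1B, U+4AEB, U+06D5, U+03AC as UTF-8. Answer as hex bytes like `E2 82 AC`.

DD BC DA 84 F1 A3 B2 97 E1 A8 9B E4 AB AB DB 95 CE AC

U+077C: 2-byte form → DD BC.
U+0684: 2-byte form → DA 84.
U+63C97: 4-byte form → F1 A3 B2 97.
U+1A1B: 3-byte form → E1 A8 9B.
U+4AEB: 3-byte form → E4 AB AB.
U+06D5: 2-byte form → DB 95.
U+03AC: 2-byte form → CE AC.
Concatenated (18 bytes): DD BC DA 84 F1 A3 B2 97 E1 A8 9B E4 AB AB DB 95 CE AC.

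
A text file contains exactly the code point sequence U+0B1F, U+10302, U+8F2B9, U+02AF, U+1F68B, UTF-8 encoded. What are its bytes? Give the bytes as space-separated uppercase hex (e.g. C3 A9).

U+0B1F: 3-byte form → E0 AC 9F.
U+10302: 4-byte form → F0 90 8C 82.
U+8F2B9: 4-byte form → F2 8F 8A B9.
U+02AF: 2-byte form → CA AF.
U+1F68B: 4-byte form → F0 9F 9A 8B.
Concatenated (17 bytes): E0 AC 9F F0 90 8C 82 F2 8F 8A B9 CA AF F0 9F 9A 8B.

E0 AC 9F F0 90 8C 82 F2 8F 8A B9 CA AF F0 9F 9A 8B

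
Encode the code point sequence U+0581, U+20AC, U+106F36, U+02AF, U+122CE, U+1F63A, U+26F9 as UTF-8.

D6 81 E2 82 AC F4 86 BC B6 CA AF F0 92 8B 8E F0 9F 98 BA E2 9B B9

U+0581: 2-byte form → D6 81.
U+20AC: 3-byte form → E2 82 AC.
U+106F36: 4-byte form → F4 86 BC B6.
U+02AF: 2-byte form → CA AF.
U+122CE: 4-byte form → F0 92 8B 8E.
U+1F63A: 4-byte form → F0 9F 98 BA.
U+26F9: 3-byte form → E2 9B B9.
Concatenated (22 bytes): D6 81 E2 82 AC F4 86 BC B6 CA AF F0 92 8B 8E F0 9F 98 BA E2 9B B9.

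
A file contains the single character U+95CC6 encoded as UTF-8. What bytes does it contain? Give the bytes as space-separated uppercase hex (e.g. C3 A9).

U+95CC6 = 0x95CC6 = 613574 decimal. In range U+10000–U+10FFFF → 4-byte form: 11110xxx 10xxxxxx 10xxxxxx 10xxxxxx.
Binary (21 bits): 010010101110011000110.
Split 3+6+6+6: 010 | 010101 | 110011 | 000110.
Byte 1: 11110010 = 0xF2.
Byte 2: 10010101 = 0x95.
Byte 3: 10110011 = 0xB3.
Byte 4: 10000110 = 0x86.

F2 95 B3 86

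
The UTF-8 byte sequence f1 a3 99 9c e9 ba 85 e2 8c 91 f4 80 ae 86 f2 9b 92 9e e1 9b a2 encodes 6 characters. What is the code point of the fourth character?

Offset 0: leading byte 0xF1 = 11110001 → 4-byte char #1 = F1 A3 99 9C.
Offset 4: leading byte 0xE9 = 11101001 → 3-byte char #2 = E9 BA 85.
Offset 7: leading byte 0xE2 = 11100010 → 3-byte char #3 = E2 8C 91.
Offset 10: leading byte 0xF4 = 11110100 → 4-byte char #4 = F4 80 AE 86.
Leading byte 0xF4 = 11110100 matches 11110xxx → 4-byte sequence.
Byte 1: 0xF4 = 11110100, payload 100 (3 bits).
Byte 2: 0x80 = 10000000 (10xxxxxx ✓), payload 000000.
Byte 3: 0xAE = 10101110 (10xxxxxx ✓), payload 101110.
Byte 4: 0x86 = 10000110 (10xxxxxx ✓), payload 000110.
Concatenate: 100000000101110000110 = 0x100B86 (21 bits → U+100B86).

U+100B86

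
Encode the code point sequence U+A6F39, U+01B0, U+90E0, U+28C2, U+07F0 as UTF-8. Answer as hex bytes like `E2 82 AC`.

F2 A6 BC B9 C6 B0 E9 83 A0 E2 A3 82 DF B0

U+A6F39: 4-byte form → F2 A6 BC B9.
U+01B0: 2-byte form → C6 B0.
U+90E0: 3-byte form → E9 83 A0.
U+28C2: 3-byte form → E2 A3 82.
U+07F0: 2-byte form → DF B0.
Concatenated (14 bytes): F2 A6 BC B9 C6 B0 E9 83 A0 E2 A3 82 DF B0.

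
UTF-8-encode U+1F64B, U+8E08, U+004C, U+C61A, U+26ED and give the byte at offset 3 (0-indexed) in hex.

0x8B

U+1F64B → 4-byte form F0 9F 99 8B at offsets 0–3.
Offset 3 falls in char 1's range; it's byte 4 of F0 9F 99 8B = 0x8B.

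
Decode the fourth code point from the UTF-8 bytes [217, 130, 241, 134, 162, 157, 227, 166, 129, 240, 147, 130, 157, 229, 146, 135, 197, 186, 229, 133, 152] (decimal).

Offset 0: leading byte 0xD9 = 11011001 → 2-byte char #1 = D9 82.
Offset 2: leading byte 0xF1 = 11110001 → 4-byte char #2 = F1 86 A2 9D.
Offset 6: leading byte 0xE3 = 11100011 → 3-byte char #3 = E3 A6 81.
Offset 9: leading byte 0xF0 = 11110000 → 4-byte char #4 = F0 93 82 9D.
Leading byte 0xF0 = 11110000 matches 11110xxx → 4-byte sequence.
Byte 1: 0xF0 = 11110000, payload 000 (3 bits).
Byte 2: 0x93 = 10010011 (10xxxxxx ✓), payload 010011.
Byte 3: 0x82 = 10000010 (10xxxxxx ✓), payload 000010.
Byte 4: 0x9D = 10011101 (10xxxxxx ✓), payload 011101.
Concatenate: 000010011000010011101 = 0x1309D (21 bits → U+1309D).

U+1309D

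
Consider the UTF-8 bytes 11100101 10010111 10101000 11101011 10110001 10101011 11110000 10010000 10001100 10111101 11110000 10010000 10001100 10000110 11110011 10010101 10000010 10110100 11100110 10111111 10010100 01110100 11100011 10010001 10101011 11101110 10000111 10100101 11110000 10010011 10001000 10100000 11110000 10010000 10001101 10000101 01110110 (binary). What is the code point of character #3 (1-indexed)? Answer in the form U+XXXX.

Offset 0: leading byte 0xE5 = 11100101 → 3-byte char #1 = E5 97 A8.
Offset 3: leading byte 0xEB = 11101011 → 3-byte char #2 = EB B1 AB.
Offset 6: leading byte 0xF0 = 11110000 → 4-byte char #3 = F0 90 8C BD.
Leading byte 0xF0 = 11110000 matches 11110xxx → 4-byte sequence.
Byte 1: 0xF0 = 11110000, payload 000 (3 bits).
Byte 2: 0x90 = 10010000 (10xxxxxx ✓), payload 010000.
Byte 3: 0x8C = 10001100 (10xxxxxx ✓), payload 001100.
Byte 4: 0xBD = 10111101 (10xxxxxx ✓), payload 111101.
Concatenate: 000010000001100111101 = 0x1033D (21 bits → U+1033D).

U+1033D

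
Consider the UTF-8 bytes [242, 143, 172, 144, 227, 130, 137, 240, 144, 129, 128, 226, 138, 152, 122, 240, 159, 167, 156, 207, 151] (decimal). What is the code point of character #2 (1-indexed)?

Offset 0: leading byte 0xF2 = 11110010 → 4-byte char #1 = F2 8F AC 90.
Offset 4: leading byte 0xE3 = 11100011 → 3-byte char #2 = E3 82 89.
Leading byte 0xE3 = 11100011 matches 1110xxxx → 3-byte sequence.
Byte 1: 0xE3 = 11100011, payload 0011 (4 bits).
Byte 2: 0x82 = 10000010 (10xxxxxx ✓), payload 000010.
Byte 3: 0x89 = 10001001 (10xxxxxx ✓), payload 001001.
Concatenate: 0011000010001001 = 0x3089 (16 bits → U+3089).

U+3089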